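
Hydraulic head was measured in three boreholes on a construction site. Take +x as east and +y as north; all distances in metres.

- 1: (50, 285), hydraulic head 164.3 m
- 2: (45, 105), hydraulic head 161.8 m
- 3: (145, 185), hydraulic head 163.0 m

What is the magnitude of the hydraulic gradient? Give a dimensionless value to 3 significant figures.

0.0139

Taking 1 as reference: 2−1 = (-5, -180, -2.5); 3−1 = (95, -100, -1.3).
Solve a·Δx + b·Δy = Δh: det = (-5)·(-100) − 95·(-180) = 17600.
∂h/∂x = [(-2.5)·(-100) − (-1.3)·(-180)] / 17600 = +0.0009091
∂h/∂y = [(-5)·(-1.3) − 95·(-2.5)] / 17600 = +0.01386
|∇h| = √(0.0009091² + 0.01386²) = 0.01389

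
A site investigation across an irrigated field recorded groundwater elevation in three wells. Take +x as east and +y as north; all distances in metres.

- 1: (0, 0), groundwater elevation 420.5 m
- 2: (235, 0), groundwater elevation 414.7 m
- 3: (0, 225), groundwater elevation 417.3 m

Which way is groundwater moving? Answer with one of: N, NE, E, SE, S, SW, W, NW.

NE

∂h/∂x = (414.7 − 420.5) / (235 − 0) = -0.02468
∂h/∂y = (417.3 − 420.5) / (225 − 0) = -0.01422
Flow = −∇h = (+0.02468 east, +0.01422 north), which points northeast.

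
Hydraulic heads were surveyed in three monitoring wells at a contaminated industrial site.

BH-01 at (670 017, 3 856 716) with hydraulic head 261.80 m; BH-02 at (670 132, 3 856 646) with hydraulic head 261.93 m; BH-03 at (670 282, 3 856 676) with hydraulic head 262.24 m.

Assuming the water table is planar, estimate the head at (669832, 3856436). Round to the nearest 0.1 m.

261.1 m

Differences from BH-01: to BH-02 (Δx, Δy, Δh) = (115, -70, +0.13); to BH-03 = (265, -40, +0.44).
Determinant of the coordinate differences = 115·(-40) − 265·(-70) = 13950.
∂h/∂x = [(+0.13)·(-40) − (+0.44)·(-70)] / 13950 = +0.001835
∂h/∂y = [115·(+0.44) − 265·(+0.13)] / 13950 = +0.001158
h(669832, 3856436) = 261.80 + (+0.001835)·(-185) + (+0.001158)·(-280) = 261.80 -0.339 -0.324 = 261.136 m.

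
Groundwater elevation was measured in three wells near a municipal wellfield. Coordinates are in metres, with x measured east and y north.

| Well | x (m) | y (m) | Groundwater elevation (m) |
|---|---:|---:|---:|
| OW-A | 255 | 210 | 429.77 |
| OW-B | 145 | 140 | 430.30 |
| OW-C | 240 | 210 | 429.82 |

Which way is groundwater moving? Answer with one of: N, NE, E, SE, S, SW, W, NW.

Differences from OW-A: to OW-B (Δx, Δy, Δh) = (-110, -70, +0.53); to OW-C = (-15, 0, +0.05).
Determinant of the coordinate differences = (-110)·0 − (-15)·(-70) = -1050.
∂h/∂x = [(+0.53)·0 − (+0.05)·(-70)] / -1050 = -0.003333
∂h/∂y = [(-110)·(+0.05) − (-15)·(+0.53)] / -1050 = -0.002333
Flow = −∇h = (+0.003333 east, +0.002333 north), which points northeast.

NE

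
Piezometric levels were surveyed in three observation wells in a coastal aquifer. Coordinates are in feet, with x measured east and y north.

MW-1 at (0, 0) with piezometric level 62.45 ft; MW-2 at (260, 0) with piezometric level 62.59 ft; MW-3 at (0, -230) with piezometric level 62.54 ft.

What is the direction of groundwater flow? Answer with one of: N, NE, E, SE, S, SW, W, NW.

∂h/∂x = (62.59 − 62.45) / (260 − 0) = +0.0005385
∂h/∂y = (62.54 − 62.45) / (-230 − 0) = -0.0003913
Flow = −∇h = (-0.0005385 east, +0.0003913 north), which points northwest.

NW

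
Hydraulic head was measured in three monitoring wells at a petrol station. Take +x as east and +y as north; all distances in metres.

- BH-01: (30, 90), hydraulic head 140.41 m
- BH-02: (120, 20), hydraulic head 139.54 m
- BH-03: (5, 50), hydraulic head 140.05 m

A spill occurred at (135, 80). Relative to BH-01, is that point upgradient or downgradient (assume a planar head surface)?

Taking BH-01 as reference: BH-02−BH-01 = (90, -70, -0.87); BH-03−BH-01 = (-25, -40, -0.36).
Solve a·Δx + b·Δy = Δh: det = 90·(-40) − (-25)·(-70) = -5350.
∂h/∂x = [(-0.87)·(-40) − (-0.36)·(-70)] / -5350 = -0.001794
∂h/∂y = [90·(-0.36) − (-25)·(-0.87)] / -5350 = +0.01012
Head at (135, 80) = 140.41 + (-0.001794)·(105) + (+0.01012)·(-10) = 140.12 m.
That is lower than the 140.41 m at BH-01, so the point is downgradient.

downgradient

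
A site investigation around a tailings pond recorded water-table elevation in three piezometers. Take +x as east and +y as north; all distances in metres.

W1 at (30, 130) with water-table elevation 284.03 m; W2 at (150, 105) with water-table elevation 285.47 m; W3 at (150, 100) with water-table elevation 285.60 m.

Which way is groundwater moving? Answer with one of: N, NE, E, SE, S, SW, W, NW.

With h = a·x + b·y + c and W1 as origin, the differences give:
  120·a + (-25)·b = +1.44
  120·a + (-30)·b = +1.57
Eliminate b (×(-30) and ×(-25), subtract): -600·a = -3.950 → a = ∂h/∂x = +0.006583
Back-substitute: b = ∂h/∂y = -0.02600.
Flow = −∇h = (-0.006583 east, +0.02600 north), which points north.

N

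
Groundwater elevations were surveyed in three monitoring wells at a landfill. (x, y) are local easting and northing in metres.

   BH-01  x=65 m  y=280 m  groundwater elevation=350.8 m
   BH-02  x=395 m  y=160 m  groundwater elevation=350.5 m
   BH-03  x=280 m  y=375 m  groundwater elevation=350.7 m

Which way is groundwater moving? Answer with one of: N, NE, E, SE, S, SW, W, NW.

Differences from BH-01: to BH-02 (Δx, Δy, Δh) = (330, -120, -0.3); to BH-03 = (215, 95, -0.1).
Determinant of the coordinate differences = 330·95 − 215·(-120) = 57150.
∂h/∂x = [(-0.3)·95 − (-0.1)·(-120)] / 57150 = -0.0007087
∂h/∂y = [330·(-0.1) − 215·(-0.3)] / 57150 = +0.0005512
Flow = −∇h = (+0.0007087 east, -0.0005512 north), which points southeast.

SE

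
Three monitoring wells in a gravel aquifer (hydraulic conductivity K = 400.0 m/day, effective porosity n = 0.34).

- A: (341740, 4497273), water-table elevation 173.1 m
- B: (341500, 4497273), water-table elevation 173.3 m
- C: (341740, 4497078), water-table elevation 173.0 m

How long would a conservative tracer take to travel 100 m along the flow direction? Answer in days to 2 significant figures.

87 days

∂h/∂x = (173.3 − 173.1) / (341500 − 341740) = -0.0008333
∂h/∂y = (173.0 − 173.1) / (4497078 − 4497273) = +0.0005128
|∇h| = √(-0.0008333² + 0.0005128²) = 0.0009784
Seepage velocity v = K·i/n = 400.0 × 0.0009784 / 0.34 = 1.151 m/day.
t = 100 / 1.151 = 86.88 days.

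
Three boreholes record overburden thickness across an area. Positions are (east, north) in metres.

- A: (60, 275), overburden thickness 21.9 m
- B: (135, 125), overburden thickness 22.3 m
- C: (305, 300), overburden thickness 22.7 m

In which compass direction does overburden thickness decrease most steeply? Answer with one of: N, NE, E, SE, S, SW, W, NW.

W

Differences from A: to B (Δx, Δy, Δh) = (75, -150, +0.4); to C = (245, 25, +0.8).
Determinant of the coordinate differences = 75·25 − 245·(-150) = 38625.
∂d/∂x = [(+0.4)·25 − (+0.8)·(-150)] / 38625 = +0.003366
∂d/∂y = [75·(+0.8) − 245·(+0.4)] / 38625 = -0.0009838
Steepest decrease is along −∇f = (-0.003366 E, +0.0009838 N) → west.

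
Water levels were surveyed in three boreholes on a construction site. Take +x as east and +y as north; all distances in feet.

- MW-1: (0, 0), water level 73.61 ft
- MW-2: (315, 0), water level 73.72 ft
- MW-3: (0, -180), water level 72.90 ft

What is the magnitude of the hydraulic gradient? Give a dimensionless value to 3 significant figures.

∂h/∂x = (73.72 − 73.61) / (315 − 0) = +0.0003492
∂h/∂y = (72.90 − 73.61) / (-180 − 0) = +0.003944
|∇h| = √(0.0003492² + 0.003944²) = 0.003959

0.00396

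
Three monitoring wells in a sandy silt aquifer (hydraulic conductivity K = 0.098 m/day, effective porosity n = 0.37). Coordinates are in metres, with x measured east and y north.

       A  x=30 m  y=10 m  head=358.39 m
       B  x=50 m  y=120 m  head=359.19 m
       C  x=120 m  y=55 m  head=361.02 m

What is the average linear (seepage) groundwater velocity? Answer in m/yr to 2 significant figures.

2.7 m/yr

Taking A as reference: B−A = (20, 110, +0.80); C−A = (90, 45, +2.63).
Solve a·Δx + b·Δy = Δh: det = 20·45 − 90·110 = -9000.
∂h/∂x = [(+0.80)·45 − (+2.63)·110] / -9000 = +0.02814
∂h/∂y = [20·(+2.63) − 90·(+0.80)] / -9000 = +0.002156
|∇h| = √(0.02814² + 0.002156²) = 0.02822
Seepage velocity v = K·i/n = 0.098 × 0.02822 / 0.37 = 0.007474 m/day = 2.73 m/yr.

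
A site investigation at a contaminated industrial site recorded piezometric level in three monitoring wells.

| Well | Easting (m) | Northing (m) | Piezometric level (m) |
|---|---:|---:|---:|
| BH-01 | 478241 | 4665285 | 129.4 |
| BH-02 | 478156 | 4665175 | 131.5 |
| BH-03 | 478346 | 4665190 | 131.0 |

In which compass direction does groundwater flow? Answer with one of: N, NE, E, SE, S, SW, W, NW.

N

Differences from BH-01: to BH-02 (Δx, Δy, Δh) = (-85, -110, +2.1); to BH-03 = (105, -95, +1.6).
Determinant of the coordinate differences = (-85)·(-95) − 105·(-110) = 19625.
∂h/∂x = [(+2.1)·(-95) − (+1.6)·(-110)] / 19625 = -0.001197
∂h/∂y = [(-85)·(+1.6) − 105·(+2.1)] / 19625 = -0.01817
Flow = −∇h = (+0.001197 east, +0.01817 north), which points north.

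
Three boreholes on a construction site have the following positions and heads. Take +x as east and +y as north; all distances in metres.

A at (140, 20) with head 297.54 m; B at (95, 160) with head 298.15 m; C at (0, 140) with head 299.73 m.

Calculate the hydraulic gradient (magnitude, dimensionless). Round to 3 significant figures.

Differences from A: to B (Δx, Δy, Δh) = (-45, 140, +0.61); to C = (-140, 120, +2.19).
Solve a·Δx + b·Δy = Δh: det = (-45)·120 − (-140)·140 = 14200.
∂h/∂x = [(+0.61)·120 − (+2.19)·140] / 14200 = -0.01644
∂h/∂y = [(-45)·(+2.19) − (-140)·(+0.61)] / 14200 = -0.0009261
|∇h| = √(-0.01644² + -0.0009261²) = 0.01647

0.0165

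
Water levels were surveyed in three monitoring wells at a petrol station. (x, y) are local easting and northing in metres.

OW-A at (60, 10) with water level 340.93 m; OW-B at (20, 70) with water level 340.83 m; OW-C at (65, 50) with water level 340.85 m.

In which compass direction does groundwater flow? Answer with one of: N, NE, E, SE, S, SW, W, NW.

Differences from OW-A: to OW-B (Δx, Δy, Δh) = (-40, 60, -0.10); to OW-C = (5, 40, -0.08).
Solve a·Δx + b·Δy = Δh: det = (-40)·40 − 5·60 = -1900.
∂h/∂x = [(-0.10)·40 − (-0.08)·60] / -1900 = -0.0004211
∂h/∂y = [(-40)·(-0.08) − 5·(-0.10)] / -1900 = -0.001947
Flow = −∇h = (+0.0004211 east, +0.001947 north), which points north.

N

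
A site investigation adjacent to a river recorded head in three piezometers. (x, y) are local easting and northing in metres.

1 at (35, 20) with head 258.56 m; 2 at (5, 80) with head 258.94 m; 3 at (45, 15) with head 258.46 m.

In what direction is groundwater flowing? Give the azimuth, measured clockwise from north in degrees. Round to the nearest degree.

With h = a·x + b·y + c and 1 as origin, the differences give:
  (-30)·a + 60·b = +0.38
  10·a + (-5)·b = -0.10
Eliminate b (×(-5) and ×60, subtract): -450·a = 4.100 → a = ∂h/∂x = -0.009111
Back-substitute: b = ∂h/∂y = +0.001778.
Flow direction (−∇h) has components (+0.009111 E, -0.001778 N).
Azimuth = atan2(E, N) = atan2(+0.009111, -0.001778) = 101.0° ≈ 101°.

101°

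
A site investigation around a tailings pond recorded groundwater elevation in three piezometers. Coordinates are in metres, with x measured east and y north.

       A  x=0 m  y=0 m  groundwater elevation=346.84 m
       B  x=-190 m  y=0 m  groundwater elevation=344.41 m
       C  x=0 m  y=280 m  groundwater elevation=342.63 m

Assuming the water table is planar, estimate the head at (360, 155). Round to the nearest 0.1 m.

349.1 m

∂h/∂x = (344.41 − 346.84) / (-190 − 0) = +0.01279
∂h/∂y = (342.63 − 346.84) / (280 − 0) = -0.01504
h(360, 155) = 346.84 + (+0.01279)·(360) + (-0.01504)·(155) = 346.84 +4.604 -2.331 = 349.114 m.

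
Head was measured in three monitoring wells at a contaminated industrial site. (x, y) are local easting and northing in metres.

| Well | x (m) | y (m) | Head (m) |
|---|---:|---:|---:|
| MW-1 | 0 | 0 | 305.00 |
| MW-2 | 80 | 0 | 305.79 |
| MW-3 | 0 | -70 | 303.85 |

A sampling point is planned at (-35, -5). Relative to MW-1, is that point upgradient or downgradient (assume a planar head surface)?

downgradient

∂h/∂x = (305.79 − 305.00) / (80 − 0) = +0.009875
∂h/∂y = (303.85 − 305.00) / (-70 − 0) = +0.01643
Head at (-35, -5) = 305.00 + (+0.009875)·(-35) + (+0.01643)·(-5) = 304.57 m.
That is lower than the 305.00 m at MW-1, so the point is downgradient.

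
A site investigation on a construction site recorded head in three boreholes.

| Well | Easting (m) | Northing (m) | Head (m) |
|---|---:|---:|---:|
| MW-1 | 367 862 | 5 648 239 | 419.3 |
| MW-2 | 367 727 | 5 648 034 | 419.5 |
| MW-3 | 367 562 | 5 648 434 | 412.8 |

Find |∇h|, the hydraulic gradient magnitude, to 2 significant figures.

0.018

Taking MW-1 as reference: MW-2−MW-1 = (-135, -205, +0.2); MW-3−MW-1 = (-300, 195, -6.5).
Solve a·Δx + b·Δy = Δh: det = (-135)·195 − (-300)·(-205) = -87825.
∂h/∂x = [(+0.2)·195 − (-6.5)·(-205)] / -87825 = +0.01473
∂h/∂y = [(-135)·(-6.5) − (-300)·(+0.2)] / -87825 = -0.01067
|∇h| = √(0.01473² + -0.01067²) = 0.01819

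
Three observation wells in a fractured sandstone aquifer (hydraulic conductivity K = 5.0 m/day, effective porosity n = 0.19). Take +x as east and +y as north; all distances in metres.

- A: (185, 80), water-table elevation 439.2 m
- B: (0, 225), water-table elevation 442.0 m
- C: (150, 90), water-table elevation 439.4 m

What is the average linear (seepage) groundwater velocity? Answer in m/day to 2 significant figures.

0.50 m/day

With h = a·x + b·y + c and A as origin, the differences give:
  (-185)·a + 145·b = +2.8
  (-35)·a + 10·b = +0.2
Eliminate b (×10 and ×145, subtract): 3225·a = -1.00 → a = ∂h/∂x = -0.0003101
Back-substitute: b = ∂h/∂y = +0.01891.
|∇h| = √(-0.0003101² + 0.01891²) = 0.01891
Seepage velocity v = K·i/n = 5.0 × 0.01891 / 0.19 = 0.4976 m/day.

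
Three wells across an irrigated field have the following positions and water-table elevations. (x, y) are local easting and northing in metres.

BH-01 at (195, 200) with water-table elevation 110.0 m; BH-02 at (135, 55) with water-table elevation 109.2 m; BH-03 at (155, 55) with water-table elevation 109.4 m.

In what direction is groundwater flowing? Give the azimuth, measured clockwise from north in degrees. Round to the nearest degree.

262°

Differences from BH-01: to BH-02 (Δx, Δy, Δh) = (-60, -145, -0.8); to BH-03 = (-40, -145, -0.6).
Determinant of the coordinate differences = (-60)·(-145) − (-40)·(-145) = 2900.
∂h/∂x = [(-0.8)·(-145) − (-0.6)·(-145)] / 2900 = +0.01000
∂h/∂y = [(-60)·(-0.6) − (-40)·(-0.8)] / 2900 = +0.001379
Flow direction (−∇h) has components (-0.01000 E, -0.001379 N).
Azimuth = atan2(E, N) = atan2(-0.01000, -0.001379) = 262.1° ≈ 262°.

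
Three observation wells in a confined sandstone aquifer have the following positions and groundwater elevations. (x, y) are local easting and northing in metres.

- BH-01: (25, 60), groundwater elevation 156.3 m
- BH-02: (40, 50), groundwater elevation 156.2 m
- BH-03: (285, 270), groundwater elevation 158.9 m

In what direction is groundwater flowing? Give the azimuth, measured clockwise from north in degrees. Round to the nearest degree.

Differences from BH-01: to BH-02 (Δx, Δy, Δh) = (15, -10, -0.1); to BH-03 = (260, 210, +2.6).
Solve a·Δx + b·Δy = Δh: det = 15·210 − 260·(-10) = 5750.
∂h/∂x = [(-0.1)·210 − (+2.6)·(-10)] / 5750 = +0.0008696
∂h/∂y = [15·(+2.6) − 260·(-0.1)] / 5750 = +0.01130
Flow direction (−∇h) has components (-0.0008696 E, -0.01130 N).
Azimuth = atan2(E, N) = atan2(-0.0008696, -0.01130) = 184.4° ≈ 184°.

184°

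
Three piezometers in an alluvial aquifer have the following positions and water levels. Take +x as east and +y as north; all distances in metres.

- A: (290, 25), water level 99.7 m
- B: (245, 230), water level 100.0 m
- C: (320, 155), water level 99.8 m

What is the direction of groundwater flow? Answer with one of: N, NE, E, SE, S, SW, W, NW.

SE

With h = a·x + b·y + c and A as origin, the differences give:
  (-45)·a + 205·b = +0.3
  30·a + 130·b = +0.1
Eliminate b (×130 and ×205, subtract): -12000·a = 18.50 → a = ∂h/∂x = -0.001542
Back-substitute: b = ∂h/∂y = +0.001125.
Flow = −∇h = (+0.001542 east, -0.001125 north), which points southeast.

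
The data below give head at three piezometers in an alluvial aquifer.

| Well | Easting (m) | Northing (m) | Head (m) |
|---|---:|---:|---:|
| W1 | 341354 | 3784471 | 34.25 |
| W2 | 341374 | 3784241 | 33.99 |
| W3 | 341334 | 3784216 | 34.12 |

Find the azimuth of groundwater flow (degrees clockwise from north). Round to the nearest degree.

102°

Taking W1 as reference: W2−W1 = (20, -230, -0.26); W3−W1 = (-20, -255, -0.13).
Determinant of the coordinate differences = 20·(-255) − (-20)·(-230) = -9700.
∂h/∂x = [(-0.26)·(-255) − (-0.13)·(-230)] / -9700 = -0.003753
∂h/∂y = [20·(-0.13) − (-20)·(-0.26)] / -9700 = +0.0008041
Flow direction (−∇h) has components (+0.003753 E, -0.0008041 N).
Azimuth = atan2(E, N) = atan2(+0.003753, -0.0008041) = 102.1° ≈ 102°.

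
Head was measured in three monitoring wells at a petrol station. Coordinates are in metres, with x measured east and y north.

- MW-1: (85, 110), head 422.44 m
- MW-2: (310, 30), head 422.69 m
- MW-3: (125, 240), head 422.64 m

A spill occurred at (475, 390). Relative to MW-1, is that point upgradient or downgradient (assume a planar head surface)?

With h = a·x + b·y + c and MW-1 as origin, the differences give:
  225·a + (-80)·b = +0.25
  40·a + 130·b = +0.20
Eliminate b (×130 and ×(-80), subtract): 32450·a = 48.500 → a = ∂h/∂x = +0.001495
Back-substitute: b = ∂h/∂y = +0.001079.
Head at (475, 390) = 422.44 + (+0.001495)·(390) + (+0.001079)·(280) = 423.32 m.
That is higher than the 422.44 m at MW-1, so the point is upgradient.

upgradient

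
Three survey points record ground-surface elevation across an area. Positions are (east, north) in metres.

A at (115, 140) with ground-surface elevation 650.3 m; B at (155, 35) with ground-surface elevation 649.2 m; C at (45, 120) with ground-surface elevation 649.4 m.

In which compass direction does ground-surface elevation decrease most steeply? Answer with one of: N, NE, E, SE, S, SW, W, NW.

SW

Differences from A: to B (Δx, Δy, Δh) = (40, -105, -1.1); to C = (-70, -20, -0.9).
Determinant of the coordinate differences = 40·(-20) − (-70)·(-105) = -8150.
∂z/∂x = [(-1.1)·(-20) − (-0.9)·(-105)] / -8150 = +0.008896
∂z/∂y = [40·(-0.9) − (-70)·(-1.1)] / -8150 = +0.01387
Steepest decrease is along −∇f = (-0.008896 E, -0.01387 N) → southwest.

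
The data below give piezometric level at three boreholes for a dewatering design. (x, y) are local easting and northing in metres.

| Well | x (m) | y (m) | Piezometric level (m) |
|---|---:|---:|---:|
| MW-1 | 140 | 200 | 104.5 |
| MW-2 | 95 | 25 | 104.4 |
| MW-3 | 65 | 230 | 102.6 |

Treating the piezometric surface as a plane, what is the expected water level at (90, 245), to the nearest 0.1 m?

Three-point gradient (reference MW-1): Δ to MW-2 = (-45, -175, -0.1), Δ to MW-3 = (-75, 30, -1.9).
∂h/∂x = +0.02318, ∂h/∂y = -0.005389 (det = -14475).
h(90, 245) = 104.5 + (+0.02318)·(-50) + (-0.005389)·(45) = 104.5 -1.159 -0.242 = 103.099 m.

103.1 m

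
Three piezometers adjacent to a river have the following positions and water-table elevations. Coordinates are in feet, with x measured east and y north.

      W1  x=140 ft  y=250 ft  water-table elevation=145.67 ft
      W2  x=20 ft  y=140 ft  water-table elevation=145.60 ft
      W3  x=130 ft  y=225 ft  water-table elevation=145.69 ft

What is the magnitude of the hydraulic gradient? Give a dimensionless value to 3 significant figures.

With h = a·x + b·y + c and W1 as origin, the differences give:
  (-120)·a + (-110)·b = -0.07
  (-10)·a + (-25)·b = +0.02
Eliminate b (×(-25) and ×(-110), subtract): 1900·a = 3.950 → a = ∂h/∂x = +0.002079
Back-substitute: b = ∂h/∂y = -0.001632.
|∇h| = √(0.002079² + -0.001632²) = 0.002643

0.00264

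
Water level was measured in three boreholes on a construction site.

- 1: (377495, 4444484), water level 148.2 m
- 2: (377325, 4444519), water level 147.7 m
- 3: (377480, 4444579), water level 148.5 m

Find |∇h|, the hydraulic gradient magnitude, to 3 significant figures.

0.00527

Differences from 1: to 2 (Δx, Δy, Δh) = (-170, 35, -0.5); to 3 = (-15, 95, +0.3).
Determinant of the coordinate differences = (-170)·95 − (-15)·35 = -15625.
∂h/∂x = [(-0.5)·95 − (+0.3)·35] / -15625 = +0.003712
∂h/∂y = [(-170)·(+0.3) − (-15)·(-0.5)] / -15625 = +0.003744
|∇h| = √(0.003712² + 0.003744²) = 0.005272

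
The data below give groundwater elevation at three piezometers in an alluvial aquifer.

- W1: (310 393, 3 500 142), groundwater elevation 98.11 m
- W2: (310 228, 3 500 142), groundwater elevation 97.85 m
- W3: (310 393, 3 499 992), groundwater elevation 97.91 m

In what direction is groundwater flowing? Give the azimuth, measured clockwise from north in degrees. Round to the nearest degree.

∂h/∂x = (97.85 − 98.11) / (310228 − 310393) = +0.001576
∂h/∂y = (97.91 − 98.11) / (3499992 − 3500142) = +0.001333
Flow direction (−∇h) has components (-0.001576 E, -0.001333 N).
Azimuth = atan2(E, N) = atan2(-0.001576, -0.001333) = 229.8° ≈ 230°.

230°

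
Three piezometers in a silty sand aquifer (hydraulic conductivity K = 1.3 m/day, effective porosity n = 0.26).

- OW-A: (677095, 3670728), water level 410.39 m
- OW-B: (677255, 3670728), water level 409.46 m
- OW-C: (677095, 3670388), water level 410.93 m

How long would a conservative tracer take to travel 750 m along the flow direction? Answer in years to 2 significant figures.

68 years

∂h/∂x = (409.46 − 410.39) / (677255 − 677095) = -0.005813
∂h/∂y = (410.93 − 410.39) / (3670388 − 3670728) = -0.001588
|∇h| = √(-0.005813² + -0.001588²) = 0.006026
Seepage velocity v = K·i/n = 1.3 × 0.006026 / 0.26 = 0.03013 m/day.
t = 750 / 0.03013 = 2.489e+04 days = 68.1 years.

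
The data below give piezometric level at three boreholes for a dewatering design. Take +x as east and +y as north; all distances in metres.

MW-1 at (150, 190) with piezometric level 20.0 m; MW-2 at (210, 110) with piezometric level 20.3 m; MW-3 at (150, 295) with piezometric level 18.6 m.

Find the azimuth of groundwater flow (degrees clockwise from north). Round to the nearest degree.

Three-point gradient (reference MW-1): Δ to MW-2 = (60, -80, +0.3), Δ to MW-3 = (0, 105, -1.4).
∂h/∂x = -0.01278, ∂h/∂y = -0.01333 (det = 6300).
Flow direction (−∇h) has components (+0.01278 E, +0.01333 N).
Azimuth = atan2(E, N) = atan2(+0.01278, +0.01333) = 43.8° ≈ 044°.

044°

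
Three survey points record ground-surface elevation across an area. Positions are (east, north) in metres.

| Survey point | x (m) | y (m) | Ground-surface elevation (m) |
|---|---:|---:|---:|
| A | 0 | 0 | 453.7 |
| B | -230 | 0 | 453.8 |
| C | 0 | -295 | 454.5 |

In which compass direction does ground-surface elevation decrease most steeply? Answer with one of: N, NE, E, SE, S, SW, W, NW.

N

∂z/∂x = (453.8 − 453.7) / (-230 − 0) = -0.0004348
∂z/∂y = (454.5 − 453.7) / (-295 − 0) = -0.002712
Steepest decrease is along −∇f = (+0.0004348 E, +0.002712 N) → north.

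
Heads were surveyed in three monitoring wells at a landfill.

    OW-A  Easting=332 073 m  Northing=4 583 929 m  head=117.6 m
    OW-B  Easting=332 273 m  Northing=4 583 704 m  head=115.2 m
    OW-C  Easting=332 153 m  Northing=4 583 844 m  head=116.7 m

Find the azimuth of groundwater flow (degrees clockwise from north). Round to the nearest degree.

Differences from OW-A: to OW-B (Δx, Δy, Δh) = (200, -225, -2.4); to OW-C = (80, -85, -0.9).
Determinant of the coordinate differences = 200·(-85) − 80·(-225) = 1000.
∂h/∂x = [(-2.4)·(-85) − (-0.9)·(-225)] / 1000 = +0.001500
∂h/∂y = [200·(-0.9) − 80·(-2.4)] / 1000 = +0.01200
Flow direction (−∇h) has components (-0.001500 E, -0.01200 N).
Azimuth = atan2(E, N) = atan2(-0.001500, -0.01200) = 187.1° ≈ 187°.

187°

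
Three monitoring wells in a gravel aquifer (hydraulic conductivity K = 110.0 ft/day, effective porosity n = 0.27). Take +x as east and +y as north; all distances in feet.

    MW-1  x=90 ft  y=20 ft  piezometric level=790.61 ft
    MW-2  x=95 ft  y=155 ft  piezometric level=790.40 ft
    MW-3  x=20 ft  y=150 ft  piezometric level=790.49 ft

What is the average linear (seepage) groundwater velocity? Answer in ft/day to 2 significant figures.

0.76 ft/day

With h = a·x + b·y + c and MW-1 as origin, the differences give:
  5·a + 135·b = -0.21
  (-70)·a + 130·b = -0.12
Eliminate b (×130 and ×135, subtract): 10100·a = -11.100 → a = ∂h/∂x = -0.001099
Back-substitute: b = ∂h/∂y = -0.001515.
|∇h| = √(-0.001099² + -0.001515²) = 0.001872
Seepage velocity v = K·i/n = 110.0 × 0.001872 / 0.27 = 0.7627 ft/day.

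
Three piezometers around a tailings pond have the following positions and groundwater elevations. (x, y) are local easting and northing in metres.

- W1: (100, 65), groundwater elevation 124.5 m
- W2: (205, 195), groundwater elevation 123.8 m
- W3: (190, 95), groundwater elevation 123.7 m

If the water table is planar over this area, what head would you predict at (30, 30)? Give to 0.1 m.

125.1 m

Three-point gradient (reference W1): Δ to W2 = (105, 130, -0.7), Δ to W3 = (90, 30, -0.8).
∂h/∂x = -0.009708, ∂h/∂y = +0.002456 (det = -8550).
h(30, 30) = 124.5 + (-0.009708)·(-70) + (+0.002456)·(-35) = 124.5 +0.680 -0.086 = 125.094 m.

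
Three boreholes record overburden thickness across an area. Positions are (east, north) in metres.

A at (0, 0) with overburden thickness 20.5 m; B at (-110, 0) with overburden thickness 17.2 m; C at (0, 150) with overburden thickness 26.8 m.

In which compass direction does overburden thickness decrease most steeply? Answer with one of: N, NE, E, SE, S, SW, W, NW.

∂d/∂x = (17.2 − 20.5) / (-110 − 0) = +0.03000
∂d/∂y = (26.8 − 20.5) / (150 − 0) = +0.04200
Steepest decrease is along −∇f = (-0.03000 E, -0.04200 N) → southwest.

SW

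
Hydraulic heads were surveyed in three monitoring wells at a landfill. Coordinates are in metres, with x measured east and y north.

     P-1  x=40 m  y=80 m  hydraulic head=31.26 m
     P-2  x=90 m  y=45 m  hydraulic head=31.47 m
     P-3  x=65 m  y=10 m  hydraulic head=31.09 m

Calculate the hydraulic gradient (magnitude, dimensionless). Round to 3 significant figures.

0.00945

With h = a·x + b·y + c and P-1 as origin, the differences give:
  50·a + (-35)·b = +0.21
  25·a + (-70)·b = -0.17
Eliminate b (×(-70) and ×(-35), subtract): -2625·a = -20.650 → a = ∂h/∂x = +0.007867
Back-substitute: b = ∂h/∂y = +0.005238.
|∇h| = √(0.007867² + 0.005238²) = 0.009451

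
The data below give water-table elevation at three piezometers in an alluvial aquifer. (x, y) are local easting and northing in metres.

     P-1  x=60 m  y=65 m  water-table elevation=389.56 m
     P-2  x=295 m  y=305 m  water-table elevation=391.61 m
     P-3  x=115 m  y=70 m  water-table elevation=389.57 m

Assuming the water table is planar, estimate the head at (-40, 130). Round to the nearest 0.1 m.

Differences from P-1: to P-2 (Δx, Δy, Δh) = (235, 240, +2.05); to P-3 = (55, 5, +0.01).
Determinant of the coordinate differences = 235·5 − 55·240 = -12025.
∂h/∂x = [(+2.05)·5 − (+0.01)·240] / -12025 = -0.0006528
∂h/∂y = [235·(+0.01) − 55·(+2.05)] / -12025 = +0.009181
h(-40, 130) = 389.56 + (-0.0006528)·(-100) + (+0.009181)·(65) = 389.56 +0.065 +0.597 = 390.222 m.

390.2 m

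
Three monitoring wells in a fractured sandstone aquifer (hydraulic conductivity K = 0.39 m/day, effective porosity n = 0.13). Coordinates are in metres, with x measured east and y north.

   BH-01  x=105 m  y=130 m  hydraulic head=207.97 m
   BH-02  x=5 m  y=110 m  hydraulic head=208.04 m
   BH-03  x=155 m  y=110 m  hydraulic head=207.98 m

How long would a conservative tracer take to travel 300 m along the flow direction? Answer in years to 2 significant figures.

180 years

Differences from BH-01: to BH-02 (Δx, Δy, Δh) = (-100, -20, +0.07); to BH-03 = (50, -20, +0.01).
Solve a·Δx + b·Δy = Δh: det = (-100)·(-20) − 50·(-20) = 3000.
∂h/∂x = [(+0.07)·(-20) − (+0.01)·(-20)] / 3000 = -0.0004000
∂h/∂y = [(-100)·(+0.01) − 50·(+0.07)] / 3000 = -0.001500
|∇h| = √(-0.0004000² + -0.001500²) = 0.001552
Seepage velocity v = K·i/n = 0.39 × 0.001552 / 0.13 = 0.004656 m/day.
t = 300 / 0.004656 = 6.443e+04 days = 176 years.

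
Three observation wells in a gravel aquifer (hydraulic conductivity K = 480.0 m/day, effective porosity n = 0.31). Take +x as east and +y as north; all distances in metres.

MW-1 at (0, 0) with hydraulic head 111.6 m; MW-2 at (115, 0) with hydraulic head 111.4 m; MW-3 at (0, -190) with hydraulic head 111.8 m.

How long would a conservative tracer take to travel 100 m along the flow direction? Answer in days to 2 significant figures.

∂h/∂x = (111.4 − 111.6) / (115 − 0) = -0.001739
∂h/∂y = (111.8 − 111.6) / (-190 − 0) = -0.001053
|∇h| = √(-0.001739² + -0.001053²) = 0.002033
Seepage velocity v = K·i/n = 480.0 × 0.002033 / 0.31 = 3.148 m/day.
t = 100 / 3.148 = 31.77 days.

32 days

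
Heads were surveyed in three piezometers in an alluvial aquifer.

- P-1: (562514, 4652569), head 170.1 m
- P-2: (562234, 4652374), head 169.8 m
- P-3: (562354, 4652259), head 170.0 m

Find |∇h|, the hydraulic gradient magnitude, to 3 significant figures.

0.00137

Differences from P-1: to P-2 (Δx, Δy, Δh) = (-280, -195, -0.3); to P-3 = (-160, -310, -0.1).
Determinant of the coordinate differences = (-280)·(-310) − (-160)·(-195) = 55600.
∂h/∂x = [(-0.3)·(-310) − (-0.1)·(-195)] / 55600 = +0.001322
∂h/∂y = [(-280)·(-0.1) − (-160)·(-0.3)] / 55600 = -0.0003597
|∇h| = √(0.001322² + -0.0003597²) = 0.00137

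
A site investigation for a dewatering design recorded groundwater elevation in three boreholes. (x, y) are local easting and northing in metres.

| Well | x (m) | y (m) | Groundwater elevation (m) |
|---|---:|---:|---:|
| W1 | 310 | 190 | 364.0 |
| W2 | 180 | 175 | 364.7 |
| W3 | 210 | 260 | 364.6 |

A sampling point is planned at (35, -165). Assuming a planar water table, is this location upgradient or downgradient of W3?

upgradient

Three-point gradient (reference W1): Δ to W2 = (-130, -15, +0.7), Δ to W3 = (-100, 70, +0.6).
∂h/∂x = -0.005472, ∂h/∂y = +0.0007547 (det = -10600).
Head at (35, -165) = 364.0 + (-0.005472)·(-275) + (+0.0007547)·(-355) = 365.24 m.
That is higher than the 364.6 m at W3, so the point is upgradient.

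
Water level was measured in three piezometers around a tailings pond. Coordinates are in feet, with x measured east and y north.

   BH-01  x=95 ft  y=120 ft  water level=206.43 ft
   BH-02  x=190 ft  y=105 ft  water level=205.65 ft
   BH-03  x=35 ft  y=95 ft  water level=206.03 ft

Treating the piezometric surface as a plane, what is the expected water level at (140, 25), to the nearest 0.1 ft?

203.8 ft

Differences from BH-01: to BH-02 (Δx, Δy, Δh) = (95, -15, -0.78); to BH-03 = (-60, -25, -0.40).
Determinant of the coordinate differences = 95·(-25) − (-60)·(-15) = -3275.
∂h/∂x = [(-0.78)·(-25) − (-0.40)·(-15)] / -3275 = -0.004122
∂h/∂y = [95·(-0.40) − (-60)·(-0.78)] / -3275 = +0.02589
h(140, 25) = 206.43 + (-0.004122)·(45) + (+0.02589)·(-95) = 206.43 -0.185 -2.460 = 203.785 ft.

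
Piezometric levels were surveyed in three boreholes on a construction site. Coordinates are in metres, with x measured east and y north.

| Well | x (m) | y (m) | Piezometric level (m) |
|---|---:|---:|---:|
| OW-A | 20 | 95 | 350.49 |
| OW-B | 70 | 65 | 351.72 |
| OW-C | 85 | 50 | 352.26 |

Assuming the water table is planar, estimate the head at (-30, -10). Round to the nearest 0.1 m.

353.1 m

Differences from OW-A: to OW-B (Δx, Δy, Δh) = (50, -30, +1.23); to OW-C = (65, -45, +1.77).
Solve a·Δx + b·Δy = Δh: det = 50·(-45) − 65·(-30) = -300.
∂h/∂x = [(+1.23)·(-45) − (+1.77)·(-30)] / -300 = +0.007500
∂h/∂y = [50·(+1.77) − 65·(+1.23)] / -300 = -0.02850
h(-30, -10) = 350.49 + (+0.007500)·(-50) + (-0.02850)·(-105) = 350.49 -0.375 +2.992 = 353.107 m.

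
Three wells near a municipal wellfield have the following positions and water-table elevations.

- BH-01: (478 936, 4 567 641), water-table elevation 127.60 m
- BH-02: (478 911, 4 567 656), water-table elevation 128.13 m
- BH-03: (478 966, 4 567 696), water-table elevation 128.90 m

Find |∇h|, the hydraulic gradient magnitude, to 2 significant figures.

Taking BH-01 as reference: BH-02−BH-01 = (-25, 15, +0.53); BH-03−BH-01 = (30, 55, +1.30).
Determinant of the coordinate differences = (-25)·55 − 30·15 = -1825.
∂h/∂x = [(+0.53)·55 − (+1.30)·15] / -1825 = -0.005288
∂h/∂y = [(-25)·(+1.30) − 30·(+0.53)] / -1825 = +0.02652
|∇h| = √(-0.005288² + 0.02652²) = 0.02704

0.027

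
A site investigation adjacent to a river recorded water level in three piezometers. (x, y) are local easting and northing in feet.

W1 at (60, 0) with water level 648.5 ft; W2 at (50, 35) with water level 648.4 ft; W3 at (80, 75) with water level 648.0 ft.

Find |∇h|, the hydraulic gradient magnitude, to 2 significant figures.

0.0084

Taking W1 as reference: W2−W1 = (-10, 35, -0.1); W3−W1 = (20, 75, -0.5).
Solve a·Δx + b·Δy = Δh: det = (-10)·75 − 20·35 = -1450.
∂h/∂x = [(-0.1)·75 − (-0.5)·35] / -1450 = -0.006897
∂h/∂y = [(-10)·(-0.5) − 20·(-0.1)] / -1450 = -0.004828
|∇h| = √(-0.006897² + -0.004828²) = 0.008419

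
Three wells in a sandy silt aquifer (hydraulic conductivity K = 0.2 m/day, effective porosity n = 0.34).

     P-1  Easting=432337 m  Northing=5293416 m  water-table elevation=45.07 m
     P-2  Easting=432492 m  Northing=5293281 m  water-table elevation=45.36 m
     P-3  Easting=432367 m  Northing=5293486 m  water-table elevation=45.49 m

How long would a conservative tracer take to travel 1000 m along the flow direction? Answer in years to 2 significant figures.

Differences from P-1: to P-2 (Δx, Δy, Δh) = (155, -135, +0.29); to P-3 = (30, 70, +0.42).
Solve a·Δx + b·Δy = Δh: det = 155·70 − 30·(-135) = 14900.
∂h/∂x = [(+0.29)·70 − (+0.42)·(-135)] / 14900 = +0.005168
∂h/∂y = [155·(+0.42) − 30·(+0.29)] / 14900 = +0.003785
|∇h| = √(0.005168² + 0.003785²) = 0.006406
Seepage velocity v = K·i/n = 0.2 × 0.006406 / 0.34 = 0.003768 m/day.
t = 1000 / 0.003768 = 2.654e+05 days = 727 years.

730 years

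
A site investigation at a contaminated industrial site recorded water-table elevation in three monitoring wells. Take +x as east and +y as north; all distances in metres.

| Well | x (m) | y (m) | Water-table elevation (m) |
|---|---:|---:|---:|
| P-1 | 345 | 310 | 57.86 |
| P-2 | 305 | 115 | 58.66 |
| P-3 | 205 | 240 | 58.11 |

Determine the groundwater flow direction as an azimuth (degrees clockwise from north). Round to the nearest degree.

Taking P-1 as reference: P-2−P-1 = (-40, -195, +0.80); P-3−P-1 = (-140, -70, +0.25).
Solve a·Δx + b·Δy = Δh: det = (-40)·(-70) − (-140)·(-195) = -24500.
∂h/∂x = [(+0.80)·(-70) − (+0.25)·(-195)] / -24500 = +0.0002959
∂h/∂y = [(-40)·(+0.25) − (-140)·(+0.80)] / -24500 = -0.004163
Flow direction (−∇h) has components (-0.0002959 E, +0.004163 N).
Azimuth = atan2(E, N) = atan2(-0.0002959, +0.004163) = 355.9° ≈ 356°.

356°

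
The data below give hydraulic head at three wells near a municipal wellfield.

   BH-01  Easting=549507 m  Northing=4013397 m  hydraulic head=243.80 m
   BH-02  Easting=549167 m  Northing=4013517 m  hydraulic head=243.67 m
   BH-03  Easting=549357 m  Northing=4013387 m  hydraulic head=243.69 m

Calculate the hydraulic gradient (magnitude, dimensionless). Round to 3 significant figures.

With h = a·x + b·y + c and BH-01 as origin, the differences give:
  (-340)·a + 120·b = -0.13
  (-150)·a + (-10)·b = -0.11
Eliminate b (×(-10) and ×120, subtract): 21400·a = 14.500 → a = ∂h/∂x = +0.0006776
Back-substitute: b = ∂h/∂y = +0.0008364.
|∇h| = √(0.0006776² + 0.0008364²) = 0.001076

0.00108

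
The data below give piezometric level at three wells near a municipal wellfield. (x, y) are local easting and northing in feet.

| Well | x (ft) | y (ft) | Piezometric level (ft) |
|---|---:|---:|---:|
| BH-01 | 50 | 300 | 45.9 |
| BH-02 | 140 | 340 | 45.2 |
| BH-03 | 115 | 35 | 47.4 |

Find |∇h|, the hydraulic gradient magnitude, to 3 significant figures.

0.00831

With h = a·x + b·y + c and BH-01 as origin, the differences give:
  90·a + 40·b = -0.7
  65·a + (-265)·b = +1.5
Eliminate b (×(-265) and ×40, subtract): -26450·a = 125.50 → a = ∂h/∂x = -0.004745
Back-substitute: b = ∂h/∂y = -0.006824.
|∇h| = √(-0.004745² + -0.006824²) = 0.008312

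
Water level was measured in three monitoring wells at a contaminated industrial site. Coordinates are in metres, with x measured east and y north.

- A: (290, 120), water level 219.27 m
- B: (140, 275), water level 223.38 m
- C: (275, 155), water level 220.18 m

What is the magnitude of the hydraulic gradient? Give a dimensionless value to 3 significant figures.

Taking A as reference: B−A = (-150, 155, +4.11); C−A = (-15, 35, +0.91).
Solve a·Δx + b·Δy = Δh: det = (-150)·35 − (-15)·155 = -2925.
∂h/∂x = [(+4.11)·35 − (+0.91)·155] / -2925 = -0.0009573
∂h/∂y = [(-150)·(+0.91) − (-15)·(+4.11)] / -2925 = +0.02559
|∇h| = √(-0.0009573² + 0.02559²) = 0.02561

0.0256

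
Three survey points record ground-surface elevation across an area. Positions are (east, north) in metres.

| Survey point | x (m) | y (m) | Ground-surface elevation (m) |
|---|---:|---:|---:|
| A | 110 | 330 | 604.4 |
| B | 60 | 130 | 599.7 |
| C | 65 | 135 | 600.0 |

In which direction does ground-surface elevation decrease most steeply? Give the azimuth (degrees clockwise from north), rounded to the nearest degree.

257°

With z = a·x + b·y + c and A as origin, the differences give:
  (-50)·a + (-200)·b = -4.7
  (-45)·a + (-195)·b = -4.4
Eliminate b (×(-195) and ×(-200), subtract): 750·a = 36.50 → a = ∂z/∂x = +0.04867
Back-substitute: b = ∂z/∂y = +0.01133.
Steepest decrease is along −∇f: components (-0.04867 E, -0.01133 N).
Azimuth = atan2(-0.04867, -0.01133) = 256.9° ≈ 257°.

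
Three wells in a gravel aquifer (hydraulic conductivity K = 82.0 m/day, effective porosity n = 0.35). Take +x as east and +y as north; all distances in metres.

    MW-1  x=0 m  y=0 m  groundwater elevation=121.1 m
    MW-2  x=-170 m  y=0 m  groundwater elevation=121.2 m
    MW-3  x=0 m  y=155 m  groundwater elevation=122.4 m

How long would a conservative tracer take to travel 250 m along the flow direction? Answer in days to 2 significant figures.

130 days

∂h/∂x = (121.2 − 121.1) / (-170 − 0) = -0.0005882
∂h/∂y = (122.4 − 121.1) / (155 − 0) = +0.008387
|∇h| = √(-0.0005882² + 0.008387²) = 0.008408
Seepage velocity v = K·i/n = 82.0 × 0.008408 / 0.35 = 1.97 m/day.
t = 250 / 1.97 = 126.9 days.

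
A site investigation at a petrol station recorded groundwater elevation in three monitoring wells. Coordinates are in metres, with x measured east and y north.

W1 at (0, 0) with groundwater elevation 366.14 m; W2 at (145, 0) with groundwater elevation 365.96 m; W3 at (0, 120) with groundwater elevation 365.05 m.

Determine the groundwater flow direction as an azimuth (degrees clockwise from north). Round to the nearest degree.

008°

∂h/∂x = (365.96 − 366.14) / (145 − 0) = -0.001241
∂h/∂y = (365.05 − 366.14) / (120 − 0) = -0.009083
Flow direction (−∇h) has components (+0.001241 E, +0.009083 N).
Azimuth = atan2(E, N) = atan2(+0.001241, +0.009083) = 7.8° ≈ 008°.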